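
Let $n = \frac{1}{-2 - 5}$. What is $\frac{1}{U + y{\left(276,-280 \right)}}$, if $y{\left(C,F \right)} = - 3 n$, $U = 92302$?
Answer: $\frac{7}{646117} \approx 1.0834 \cdot 10^{-5}$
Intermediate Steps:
$n = - \frac{1}{7}$ ($n = \frac{1}{-7} = - \frac{1}{7} \approx -0.14286$)
$y{\left(C,F \right)} = \frac{3}{7}$ ($y{\left(C,F \right)} = \left(-3\right) \left(- \frac{1}{7}\right) = \frac{3}{7}$)
$\frac{1}{U + y{\left(276,-280 \right)}} = \frac{1}{92302 + \frac{3}{7}} = \frac{1}{\frac{646117}{7}} = \frac{7}{646117}$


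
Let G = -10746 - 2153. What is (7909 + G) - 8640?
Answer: -13630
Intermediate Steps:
G = -12899
(7909 + G) - 8640 = (7909 - 12899) - 8640 = -4990 - 8640 = -13630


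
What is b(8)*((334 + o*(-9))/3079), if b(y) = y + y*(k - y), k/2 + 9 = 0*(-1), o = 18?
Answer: -34400/3079 ≈ -11.172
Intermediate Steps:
k = -18 (k = -18 + 2*(0*(-1)) = -18 + 2*0 = -18 + 0 = -18)
b(y) = y + y*(-18 - y)
b(8)*((334 + o*(-9))/3079) = (-1*8*(17 + 8))*((334 + 18*(-9))/3079) = (-1*8*25)*((334 - 162)*(1/3079)) = -34400/3079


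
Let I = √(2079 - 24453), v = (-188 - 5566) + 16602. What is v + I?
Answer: 10848 + 3*I*√2486 ≈ 10848.0 + 149.58*I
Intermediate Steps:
v = 10848 (v = -5754 + 16602 = 10848)
I = 3*I*√2486 (I = √(-22374) = 3*I*√2486 ≈ 149.58*I)
v + I = 10848 + 3*I*√2486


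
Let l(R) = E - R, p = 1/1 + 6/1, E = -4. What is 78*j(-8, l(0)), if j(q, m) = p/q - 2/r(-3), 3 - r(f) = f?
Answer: -377/4 ≈ -94.250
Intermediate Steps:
r(f) = 3 - f
p = 7 (p = 1*1 + 6*1 = 1 + 6 = 7)
l(R) = -4 - R
j(q, m) = -1/3 + 7/q (j(q, m) = 7/q - 2/(3 - 1*(-3)) = 7/q - 2/(3 + 3) = 7/q - 2/6 = 7/q - 2*1/6 = 7/q - 1/3 = -1/3 + 7/q)
78*j(-8, l(0)) = 78*((1/3)*(21 - 1*(-8))/(-8)) = 78*((1/3)*(-1/8)*(21 + 8)) = 78*((1/3)*(-1/8)*29) = 78*(-29/24) = -377/4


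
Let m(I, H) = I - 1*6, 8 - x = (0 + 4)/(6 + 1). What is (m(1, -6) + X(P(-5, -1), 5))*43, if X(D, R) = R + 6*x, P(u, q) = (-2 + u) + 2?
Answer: 13416/7 ≈ 1916.6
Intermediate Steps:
x = 52/7 (x = 8 - (0 + 4)/(6 + 1) = 8 - 4/7 = 52/7 ≈ 7.4286)
P(u, q) = u
m(I, H) = -6 + I (m(I, H) = I - 6 = -6 + I)
X(D, R) = 312/7 + R (X(D, R) = R + 6*(52/7) = R + 312/7 = 312/7 + R)
(m(1, -6) + X(P(-5, -1), 5))*43 = ((-6 + 1) + (312/7 + 5))*43 = (-5 + 347/7)*43 = (312/7)*43 = 13416/7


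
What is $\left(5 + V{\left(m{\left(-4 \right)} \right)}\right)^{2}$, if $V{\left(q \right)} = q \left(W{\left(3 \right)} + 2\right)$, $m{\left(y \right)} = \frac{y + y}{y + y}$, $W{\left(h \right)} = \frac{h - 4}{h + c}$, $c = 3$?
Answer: $\frac{1681}{36} \approx 46.694$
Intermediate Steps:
$W{\left(h \right)} = \frac{-4 + h}{3 + h}$ ($W{\left(h \right)} = \frac{h - 4}{h + 3} = \frac{-4 + h}{3 + h}$)
$m{\left(y \right)} = 1$ ($m{\left(y \right)} = \frac{2 y}{2 y} = 2 y \frac{1}{2 y} = 1$)
$V{\left(q \right)} = \frac{11 q}{6}$ ($V{\left(q \right)} = q \left(\frac{-4 + 3}{3 + 3} + 2\right) = q \left(\frac{1}{6} \left(-1\right) + 2\right) = q \left(- \frac{1}{6} + 2\right) = q \frac{11}{6} = \frac{11 q}{6}$)
$\left(5 + V{\left(m{\left(-4 \right)} \right)}\right)^{2} = \left(5 + \frac{11}{6} \cdot 1\right)^{2} = \left(5 + \frac{11}{6}\right)^{2} = \left(\frac{41}{6}\right)^{2} = \frac{1681}{36}$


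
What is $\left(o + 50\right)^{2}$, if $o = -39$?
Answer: $121$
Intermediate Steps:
$\left(o + 50\right)^{2} = \left(-39 + 50\right)^{2} = 11^{2} = 121$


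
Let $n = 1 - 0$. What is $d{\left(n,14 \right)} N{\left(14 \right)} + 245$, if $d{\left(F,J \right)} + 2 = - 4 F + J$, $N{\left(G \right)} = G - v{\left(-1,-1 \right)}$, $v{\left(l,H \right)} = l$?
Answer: $365$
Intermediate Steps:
$n = 1$ ($n = 1 + 0 = 1$)
$N{\left(G \right)} = 1 + G$ ($N{\left(G \right)} = G - -1 = G + 1 = 1 + G$)
$d{\left(F,J \right)} = -2 + J - 4 F$ ($d{\left(F,J \right)} = -2 - \left(- J + 4 F\right) = -2 + J - 4 F$)
$d{\left(n,14 \right)} N{\left(14 \right)} + 245 = \left(-2 + 14 - 4\right) \left(1 + 14\right) + 245 = \left(-2 + 14 - 4\right) 15 + 245 = 8 \cdot 15 + 245 = 120 + 245 = 365$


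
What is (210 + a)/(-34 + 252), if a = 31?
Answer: 241/218 ≈ 1.1055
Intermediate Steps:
(210 + a)/(-34 + 252) = (210 + 31)/(-34 + 252) = 241/218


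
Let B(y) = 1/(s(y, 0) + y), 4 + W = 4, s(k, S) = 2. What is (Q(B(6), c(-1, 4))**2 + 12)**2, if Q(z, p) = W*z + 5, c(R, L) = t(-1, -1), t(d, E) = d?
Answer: 1369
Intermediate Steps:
W = 0 (W = -4 + 4 = 0)
c(R, L) = -1
B(y) = 1/(2 + y)
Q(z, p) = 5 (Q(z, p) = 0*z + 5 = 0 + 5 = 5)
(Q(B(6), c(-1, 4))**2 + 12)**2 = (5**2 + 12)**2 = (25 + 12)**2 = 37**2 = 1369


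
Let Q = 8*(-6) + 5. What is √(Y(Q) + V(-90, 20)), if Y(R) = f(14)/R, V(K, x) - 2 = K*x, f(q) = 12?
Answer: 41*I*√1978/43 ≈ 42.406*I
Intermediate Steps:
V(K, x) = 2 + K*x
Q = -43 (Q = -48 + 5 = -43)
Y(R) = 12/R
√(Y(Q) + V(-90, 20)) = √(12/(-43) + (2 - 90*20)) = √(12*(-1/43) + (2 - 1800)) = √(-12/43 - 1798) = √(-77326/43) = 41*I*√1978/43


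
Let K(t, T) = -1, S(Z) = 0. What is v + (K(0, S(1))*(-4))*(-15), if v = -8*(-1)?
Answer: -52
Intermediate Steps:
v = 8
v + (K(0, S(1))*(-4))*(-15) = 8 - 1*(-4)*(-15) = 8 + 4*(-15) = 8 - 60 = -52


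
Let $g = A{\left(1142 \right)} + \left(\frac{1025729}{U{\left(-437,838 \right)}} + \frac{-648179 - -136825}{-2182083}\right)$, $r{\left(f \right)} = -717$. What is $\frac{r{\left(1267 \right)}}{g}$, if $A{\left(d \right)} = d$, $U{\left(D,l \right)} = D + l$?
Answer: $- \frac{627385957911}{3237698319647} \approx -0.19378$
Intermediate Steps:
$g = \frac{3237698319647}{875015283}$ ($g = 1142 + \left(\frac{1025729}{-437 + 838} + \frac{-648179 - -136825}{-2182083}\right) = 1142 + \left(\frac{1025729}{401} + \left(-648179 + 136825\right) \left(- \frac{1}{2182083}\right)\right) = 1142 + \left(1025729 \cdot \frac{1}{401} - - \frac{511354}{2182083}\right) = 1142 + \left(\frac{1025729}{401} + \frac{511354}{2182083}\right) = 1142 + \frac{2238430866461}{875015283} = \frac{3237698319647}{875015283} \approx 3700.2$)
$\frac{r{\left(1267 \right)}}{g} = - \frac{717}{\frac{3237698319647}{875015283}} = \left(-717\right) \frac{875015283}{3237698319647} = - \frac{627385957911}{3237698319647}$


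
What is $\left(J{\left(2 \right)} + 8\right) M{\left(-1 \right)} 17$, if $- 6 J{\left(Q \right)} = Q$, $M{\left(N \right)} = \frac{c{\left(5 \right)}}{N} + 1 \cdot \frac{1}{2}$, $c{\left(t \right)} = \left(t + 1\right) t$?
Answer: $- \frac{23069}{6} \approx -3844.8$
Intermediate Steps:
$c{\left(t \right)} = t \left(1 + t\right)$ ($c{\left(t \right)} = \left(1 + t\right) t = t \left(1 + t\right)$)
$M{\left(N \right)} = \frac{1}{2} + \frac{30}{N}$ ($M{\left(N \right)} = \frac{5 \left(1 + 5\right)}{N} + 1 \cdot \frac{1}{2} = \frac{5 \cdot 6}{N} + 1 \cdot \frac{1}{2} = \frac{30}{N} + \frac{1}{2} = \frac{1}{2} + \frac{30}{N}$)
$J{\left(Q \right)} = - \frac{Q}{6}$
$\left(J{\left(2 \right)} + 8\right) M{\left(-1 \right)} 17 = \left(\left(- \frac{1}{6}\right) 2 + 8\right) \frac{60 - 1}{2 \left(-1\right)} 17 = \left(- \frac{1}{3} + 8\right) \frac{1}{2} \left(-1\right) 59 \cdot 17 = \frac{23}{3} \left(- \frac{59}{2}\right) 17 = \left(- \frac{1357}{6}\right) 17 = - \frac{23069}{6}$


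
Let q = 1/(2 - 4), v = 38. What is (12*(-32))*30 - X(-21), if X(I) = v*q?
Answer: -11501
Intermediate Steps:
q = -1/2 (q = 1/(-2) = -1/2 ≈ -0.50000)
X(I) = -19 (X(I) = 38*(-1/2) = -19)
(12*(-32))*30 - X(-21) = (12*(-32))*30 - 1*(-19) = -384*30 + 19 = -11520 + 19 = -11501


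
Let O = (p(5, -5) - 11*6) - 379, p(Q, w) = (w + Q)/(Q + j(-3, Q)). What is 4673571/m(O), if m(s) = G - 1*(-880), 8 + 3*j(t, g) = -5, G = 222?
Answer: 4673571/1102 ≈ 4241.0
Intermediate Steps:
j(t, g) = -13/3 (j(t, g) = -8/3 + (⅓)*(-5) = -8/3 - 5/3 = -13/3)
p(Q, w) = (Q + w)/(-13/3 + Q) (p(Q, w) = (w + Q)/(Q - 13/3) = (Q + w)/(-13/3 + Q))
O = -445 (O = (3*(5 - 5)/(-13 + 3*5) - 11*6) - 379 = (3*0/(-13 + 15) - 66) - 379 = (3*0/2 - 66) - 379 = (3*(½)*0 - 66) - 379 = (0 - 66) - 379 = -66 - 379 = -445)
m(s) = 1102 (m(s) = 222 - 1*(-880) = 222 + 880 = 1102)
4673571/m(O) = 4673571/1102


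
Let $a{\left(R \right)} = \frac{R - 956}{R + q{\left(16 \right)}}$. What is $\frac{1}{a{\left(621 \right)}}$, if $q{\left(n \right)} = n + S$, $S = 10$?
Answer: $- \frac{647}{335} \approx -1.9313$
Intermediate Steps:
$q{\left(n \right)} = 10 + n$ ($q{\left(n \right)} = n + 10 = 10 + n$)
$a{\left(R \right)} = \frac{-956 + R}{26 + R}$ ($a{\left(R \right)} = \frac{R - 956}{R + \left(10 + 16\right)} = \frac{-956 + R}{R + 26} = \frac{-956 + R}{26 + R}$)
$\frac{1}{a{\left(621 \right)}} = \frac{1}{\frac{1}{26 + 621} \left(-956 + 621\right)} = \frac{1}{\frac{1}{647} \left(-335\right)} = \frac{1}{- \frac{335}{647}} = - \frac{647}{335}$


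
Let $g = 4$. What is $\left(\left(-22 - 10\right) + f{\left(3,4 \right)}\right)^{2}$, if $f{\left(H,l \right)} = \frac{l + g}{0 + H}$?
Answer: $\frac{7744}{9} \approx 860.44$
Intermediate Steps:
$f{\left(H,l \right)} = \frac{4 + l}{H}$ ($f{\left(H,l \right)} = \frac{l + 4}{0 + H} = \frac{4 + l}{H}$)
$\left(\left(-22 - 10\right) + f{\left(3,4 \right)}\right)^{2} = \left(\left(-22 - 10\right) + \frac{4 + 4}{3}\right)^{2} = \left(\left(-22 - 10\right) + \frac{1}{3} \cdot 8\right)^{2} = \left(-32 + \frac{8}{3}\right)^{2} = \left(- \frac{88}{3}\right)^{2} = \frac{7744}{9}$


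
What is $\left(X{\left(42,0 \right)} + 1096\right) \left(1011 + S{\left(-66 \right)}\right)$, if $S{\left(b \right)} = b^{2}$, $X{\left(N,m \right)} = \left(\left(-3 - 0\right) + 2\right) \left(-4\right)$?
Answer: $5903700$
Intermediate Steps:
$X{\left(N,m \right)} = 4$ ($X{\left(N,m \right)} = \left(\left(-3 + 0\right) + 2\right) \left(-4\right) = \left(-3 + 2\right) \left(-4\right) = \left(-1\right) \left(-4\right) = 4$)
$\left(X{\left(42,0 \right)} + 1096\right) \left(1011 + S{\left(-66 \right)}\right) = \left(4 + 1096\right) \left(1011 + \left(-66\right)^{2}\right) = 1100 \left(1011 + 4356\right) = 1100 \cdot 5367 = 5903700$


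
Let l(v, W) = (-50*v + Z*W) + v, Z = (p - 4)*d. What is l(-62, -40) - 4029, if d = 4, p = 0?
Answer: -351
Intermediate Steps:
Z = -16 (Z = (0 - 4)*4 = -4*4 = -16)
l(v, W) = -49*v - 16*W (l(v, W) = (-50*v - 16*W) + v = -49*v - 16*W)
l(-62, -40) - 4029 = (-49*(-62) - 16*(-40)) - 4029 = (3038 + 640) - 4029 = 3678 - 4029 = -351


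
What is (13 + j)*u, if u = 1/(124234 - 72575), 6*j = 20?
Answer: 49/154977 ≈ 0.00031618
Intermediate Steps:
j = 10/3 (j = (⅙)*20 = 10/3 ≈ 3.3333)
u = 1/51659 ≈ 1.9358e-5
(13 + j)*u = (13 + 10/3)*(1/51659) = (49/3)*(1/51659) = 49/154977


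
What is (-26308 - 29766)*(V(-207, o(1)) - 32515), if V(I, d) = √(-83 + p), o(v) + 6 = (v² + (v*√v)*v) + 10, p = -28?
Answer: 1823246110 - 56074*I*√111 ≈ 1.8232e+9 - 5.9078e+5*I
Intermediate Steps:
o(v) = 4 + v² + v^(5/2) (o(v) = -6 + ((v² + (v*√v)*v) + 10) = -6 + ((v² + v^(3/2)*v) + 10) = -6 + ((v² + v^(5/2)) + 10) = -6 + (10 + v² + v^(5/2)) = 4 + v² + v^(5/2))
V(I, d) = I*√111 (V(I, d) = √(-83 - 28) = √(-111) = I*√111)
(-26308 - 29766)*(V(-207, o(1)) - 32515) = (-26308 - 29766)*(I*√111 - 32515) = -56074*(-32515 + I*√111) = 1823246110 - 56074*I*√111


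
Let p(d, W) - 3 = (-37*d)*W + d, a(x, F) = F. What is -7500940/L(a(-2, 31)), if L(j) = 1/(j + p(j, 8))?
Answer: 68341064340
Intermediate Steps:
p(d, W) = 3 + d - 37*W*d (p(d, W) = 3 + ((-37*d)*W + d) = 3 + (-37*W*d + d) = 3 + (d - 37*W*d) = 3 + d - 37*W*d)
L(j) = 1/(3 - 294*j) (L(j) = 1/(j + (3 + j - 37*8*j)) = 1/(j + (3 + j - 296*j)) = 1/(j + (3 - 295*j)) = 1/(3 - 294*j))
-7500940/L(a(-2, 31)) = -7500940/((-1/(-3 + 294*31))) = -7500940/((-1/(-3 + 9114))) = -7500940/((-1/9111)) = -7500940/((-1*1/9111)) = -7500940/(-1/9111) = -7500940*(-9111) = 68341064340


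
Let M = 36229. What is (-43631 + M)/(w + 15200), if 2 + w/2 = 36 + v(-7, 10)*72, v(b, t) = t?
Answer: -3701/8354 ≈ -0.44302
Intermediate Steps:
w = 1508 (w = -4 + 2*(36 + 10*72) = -4 + 2*(36 + 720) = -4 + 2*756 = -4 + 1512 = 1508)
(-43631 + M)/(w + 15200) = (-43631 + 36229)/(1508 + 15200) = -7402/16708 = -7402*1/16708 = -3701/8354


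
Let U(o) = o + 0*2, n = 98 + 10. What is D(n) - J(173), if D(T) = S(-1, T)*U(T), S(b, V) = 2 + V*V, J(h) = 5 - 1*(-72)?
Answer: 1259851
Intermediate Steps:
J(h) = 77 (J(h) = 5 + 72 = 77)
n = 108
S(b, V) = 2 + V**2
U(o) = o (U(o) = o + 0 = o)
D(T) = T*(2 + T**2) (D(T) = (2 + T**2)*T = T*(2 + T**2))
D(n) - J(173) = 108*(2 + 108**2) - 1*77 = 108*(2 + 11664) - 77 = 108*11666 - 77 = 1259928 - 77 = 1259851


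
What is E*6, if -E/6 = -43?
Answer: 1548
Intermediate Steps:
E = 258 (E = -6*(-43) = 258)
E*6 = 258*6 = 1548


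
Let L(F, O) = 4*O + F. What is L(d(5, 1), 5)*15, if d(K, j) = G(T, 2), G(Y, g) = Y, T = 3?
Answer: 345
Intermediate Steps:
d(K, j) = 3
L(F, O) = F + 4*O
L(d(5, 1), 5)*15 = (3 + 4*5)*15 = (3 + 20)*15 = 23*15 = 345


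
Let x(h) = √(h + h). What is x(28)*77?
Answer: 154*√14 ≈ 576.21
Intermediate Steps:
x(h) = √2*√h (x(h) = √(2*h) = √2*√h)
x(28)*77 = (√2*√28)*77 = (√2*(2*√7))*77 = (2*√14)*77 = 154*√14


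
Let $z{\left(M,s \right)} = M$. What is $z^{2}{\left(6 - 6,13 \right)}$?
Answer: $0$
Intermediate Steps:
$z^{2}{\left(6 - 6,13 \right)} = \left(6 - 6\right)^{2} = 0^{2} = 0$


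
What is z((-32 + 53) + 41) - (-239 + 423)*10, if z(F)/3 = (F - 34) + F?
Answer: -1570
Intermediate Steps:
z(F) = -102 + 6*F (z(F) = 3*((F - 34) + F) = 3*((-34 + F) + F) = 3*(-34 + 2*F) = -102 + 6*F)
z((-32 + 53) + 41) - (-239 + 423)*10 = (-102 + 6*((-32 + 53) + 41)) - (-239 + 423)*10 = (-102 + 6*(21 + 41)) - 184*10 = (-102 + 6*62) - 1*1840 = (-102 + 372) - 1840 = 270 - 1840 = -1570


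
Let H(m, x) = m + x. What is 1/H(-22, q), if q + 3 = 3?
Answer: -1/22 ≈ -0.045455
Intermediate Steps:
q = 0 (q = -3 + 3 = 0)
1/H(-22, q) = 1/(-22 + 0) = 1/(-22) = -1/22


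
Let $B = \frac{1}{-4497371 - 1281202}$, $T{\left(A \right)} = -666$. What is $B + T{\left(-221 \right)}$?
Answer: $- \frac{3848529619}{5778573} \approx -666.0$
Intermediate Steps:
$B = - \frac{1}{5778573}$ ($B = \frac{1}{-5778573} = - \frac{1}{5778573} \approx -1.7305 \cdot 10^{-7}$)
$B + T{\left(-221 \right)} = - \frac{1}{5778573} - 666 = - \frac{3848529619}{5778573}$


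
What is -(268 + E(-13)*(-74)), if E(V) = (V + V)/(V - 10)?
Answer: -4240/23 ≈ -184.35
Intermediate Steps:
E(V) = 2*V/(-10 + V) (E(V) = (2*V)/(-10 + V) = 2*V/(-10 + V))
-(268 + E(-13)*(-74)) = -(268 + (2*(-13)/(-10 - 13))*(-74)) = -(268 + (2*(-13)/(-23))*(-74)) = -(268 + (2*(-13)*(-1/23))*(-74)) = -(268 + (26/23)*(-74)) = -(268 - 1924/23) = -1*4240/23 = -4240/23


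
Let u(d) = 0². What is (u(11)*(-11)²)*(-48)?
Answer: 0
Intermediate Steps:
u(d) = 0
(u(11)*(-11)²)*(-48) = (0*(-11)²)*(-48) = (0*121)*(-48) = 0*(-48) = 0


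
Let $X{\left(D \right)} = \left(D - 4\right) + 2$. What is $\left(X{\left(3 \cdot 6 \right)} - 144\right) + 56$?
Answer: $-72$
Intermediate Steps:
$X{\left(D \right)} = -2 + D$ ($X{\left(D \right)} = \left(-4 + D\right) + 2 = -2 + D$)
$\left(X{\left(3 \cdot 6 \right)} - 144\right) + 56 = \left(\left(-2 + 3 \cdot 6\right) - 144\right) + 56 = \left(\left(-2 + 18\right) - 144\right) + 56 = \left(16 - 144\right) + 56 = -128 + 56 = -72$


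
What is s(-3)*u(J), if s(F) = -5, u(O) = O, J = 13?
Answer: -65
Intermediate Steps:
s(-3)*u(J) = -5*13 = -65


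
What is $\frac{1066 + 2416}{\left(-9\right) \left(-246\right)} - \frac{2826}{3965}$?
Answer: $\frac{3774683}{4389255} \approx 0.85998$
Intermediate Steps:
$\frac{1066 + 2416}{\left(-9\right) \left(-246\right)} - \frac{2826}{3965} = \frac{3482}{2214} - \frac{2826}{3965} = 3482 \cdot \frac{1}{2214} - \frac{2826}{3965} = \frac{1741}{1107} - \frac{2826}{3965} = \frac{3774683}{4389255}$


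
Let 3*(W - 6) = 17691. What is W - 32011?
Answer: -26108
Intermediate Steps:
W = 5903 (W = 6 + (⅓)*17691 = 6 + 5897 = 5903)
W - 32011 = 5903 - 32011 = -26108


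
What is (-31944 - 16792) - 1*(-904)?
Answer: -47832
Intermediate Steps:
(-31944 - 16792) - 1*(-904) = -48736 + 904 = -47832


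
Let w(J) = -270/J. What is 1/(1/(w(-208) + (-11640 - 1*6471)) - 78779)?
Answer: -1883409/148373077715 ≈ -1.2694e-5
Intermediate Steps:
1/(1/(w(-208) + (-11640 - 1*6471)) - 78779) = 1/(1/(-270/(-208) + (-11640 - 1*6471)) - 78779) = 1/(1/(-270*(-1/208) + (-11640 - 6471)) - 78779) = 1/(1/(135/104 - 18111) - 78779) = 1/(1/(-1883409/104) - 78779) = 1/(-104/1883409 - 78779) = 1/(-148373077715/1883409) = -1883409/148373077715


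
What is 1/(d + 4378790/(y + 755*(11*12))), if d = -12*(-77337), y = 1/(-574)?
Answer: 57204839/53091121030376 ≈ 1.0775e-6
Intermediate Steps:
y = -1/574 ≈ -0.0017422
d = 928044
1/(d + 4378790/(y + 755*(11*12))) = 1/(928044 + 4378790/(-1/574 + 755*(11*12))) = 1/(928044 + 4378790/(-1/574 + 755*132)) = 1/(928044 + 4378790/(-1/574 + 99660)) = 1/(928044 + 4378790/(57204839/574)) = 1/(928044 + 4378790*(574/57204839)) = 1/(928044 + 2513425460/57204839) = 1/(53091121030376/57204839) = 57204839/53091121030376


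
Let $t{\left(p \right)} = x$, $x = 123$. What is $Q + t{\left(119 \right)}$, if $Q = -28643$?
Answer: $-28520$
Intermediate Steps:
$t{\left(p \right)} = 123$
$Q + t{\left(119 \right)} = -28643 + 123 = -28520$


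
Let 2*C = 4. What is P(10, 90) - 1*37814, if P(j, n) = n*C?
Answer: -37634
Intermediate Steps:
C = 2 (C = (½)*4 = 2)
P(j, n) = 2*n (P(j, n) = n*2 = 2*n)
P(10, 90) - 1*37814 = 2*90 - 1*37814 = 180 - 37814 = -37634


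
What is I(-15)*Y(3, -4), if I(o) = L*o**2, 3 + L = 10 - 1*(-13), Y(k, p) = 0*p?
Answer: 0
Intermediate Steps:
Y(k, p) = 0
L = 20 (L = -3 + (10 - 1*(-13)) = -3 + (10 + 13) = -3 + 23 = 20)
I(o) = 20*o**2
I(-15)*Y(3, -4) = (20*(-15)**2)*0 = (20*225)*0 = 4500*0 = 0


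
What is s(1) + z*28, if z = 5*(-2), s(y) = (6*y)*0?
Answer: -280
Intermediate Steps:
s(y) = 0
z = -10
s(1) + z*28 = 0 - 10*28 = 0 - 280 = -280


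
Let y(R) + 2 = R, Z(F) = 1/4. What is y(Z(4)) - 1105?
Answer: -4427/4 ≈ -1106.8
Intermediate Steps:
Z(F) = 1/4
y(R) = -2 + R
y(Z(4)) - 1105 = (-2 + 1/4) - 1105 = -7/4 - 1105 = -4427/4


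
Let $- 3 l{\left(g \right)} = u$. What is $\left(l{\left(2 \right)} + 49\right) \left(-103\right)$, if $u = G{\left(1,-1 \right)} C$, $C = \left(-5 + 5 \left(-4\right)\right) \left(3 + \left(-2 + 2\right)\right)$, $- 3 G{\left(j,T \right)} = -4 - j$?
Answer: $- \frac{28016}{3} \approx -9338.7$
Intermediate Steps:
$G{\left(j,T \right)} = \frac{4}{3} + \frac{j}{3}$ ($G{\left(j,T \right)} = - \frac{-4 - j}{3} = \frac{4}{3} + \frac{j}{3}$)
$C = -75$ ($C = \left(-5 - 20\right) \left(3 + 0\right) = \left(-25\right) 3 = -75$)
$u = -125$ ($u = \left(\frac{4}{3} + \frac{1}{3} \cdot 1\right) \left(-75\right) = \left(\frac{4}{3} + \frac{1}{3}\right) \left(-75\right) = \frac{5}{3} \left(-75\right) = -125$)
$l{\left(g \right)} = \frac{125}{3}$ ($l{\left(g \right)} = \left(- \frac{1}{3}\right) \left(-125\right) = \frac{125}{3}$)
$\left(l{\left(2 \right)} + 49\right) \left(-103\right) = \left(\frac{125}{3} + 49\right) \left(-103\right) = \frac{272}{3} \left(-103\right) = - \frac{28016}{3}$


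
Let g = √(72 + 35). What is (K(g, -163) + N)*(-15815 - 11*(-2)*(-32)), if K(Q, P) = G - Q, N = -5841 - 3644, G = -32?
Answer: 157211323 + 16519*√107 ≈ 1.5738e+8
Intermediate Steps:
g = √107 ≈ 10.344
N = -9485
K(Q, P) = -32 - Q
(K(g, -163) + N)*(-15815 - 11*(-2)*(-32)) = ((-32 - √107) - 9485)*(-15815 - 11*(-2)*(-32)) = (-9517 - √107)*(-15815 + 22*(-32)) = (-9517 - √107)*(-15815 - 704) = (-9517 - √107)*(-16519) = 157211323 + 16519*√107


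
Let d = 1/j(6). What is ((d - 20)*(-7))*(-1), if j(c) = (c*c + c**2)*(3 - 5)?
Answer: -20167/144 ≈ -140.05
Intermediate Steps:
j(c) = -4*c**2 (j(c) = (c**2 + c**2)*(-2) = (2*c**2)*(-2) = -4*c**2)
d = -1/144 (d = 1/(-4*6**2) = 1/(-4*36) = 1/(-144) = -1/144 ≈ -0.0069444)
((d - 20)*(-7))*(-1) = ((-1/144 - 20)*(-7))*(-1) = -2881/144*(-7)*(-1) = (20167/144)*(-1) = -20167/144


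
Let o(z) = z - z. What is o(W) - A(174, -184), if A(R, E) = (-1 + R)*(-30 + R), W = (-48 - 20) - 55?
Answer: -24912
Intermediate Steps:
W = -123 (W = -68 - 55 = -123)
o(z) = 0
o(W) - A(174, -184) = 0 - (30 + 174² - 31*174) = 0 - (30 + 30276 - 5394) = 0 - 1*24912 = 0 - 24912 = -24912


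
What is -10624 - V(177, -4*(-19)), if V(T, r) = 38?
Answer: -10662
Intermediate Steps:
-10624 - V(177, -4*(-19)) = -10624 - 1*38 = -10624 - 38 = -10662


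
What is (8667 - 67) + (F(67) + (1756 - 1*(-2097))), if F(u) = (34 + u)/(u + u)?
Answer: 1668803/134 ≈ 12454.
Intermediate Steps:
F(u) = (34 + u)/(2*u) (F(u) = (34 + u)/((2*u)) = (34 + u)*(1/(2*u)) = (34 + u)/(2*u))
(8667 - 67) + (F(67) + (1756 - 1*(-2097))) = (8667 - 67) + ((½)*(34 + 67)/67 + (1756 - 1*(-2097))) = 8600 + ((½)*(1/67)*101 + (1756 + 2097)) = 8600 + (101/134 + 3853) = 8600 + 516403/134 = 1668803/134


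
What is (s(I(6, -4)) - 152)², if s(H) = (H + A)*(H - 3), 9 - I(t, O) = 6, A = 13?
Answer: 23104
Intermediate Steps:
I(t, O) = 3 (I(t, O) = 9 - 1*6 = 9 - 6 = 3)
s(H) = (-3 + H)*(13 + H) (s(H) = (H + 13)*(H - 3) = (13 + H)*(-3 + H) = (-3 + H)*(13 + H))
(s(I(6, -4)) - 152)² = ((-39 + 3² + 10*3) - 152)² = ((-39 + 9 + 30) - 152)² = (0 - 152)² = (-152)² = 23104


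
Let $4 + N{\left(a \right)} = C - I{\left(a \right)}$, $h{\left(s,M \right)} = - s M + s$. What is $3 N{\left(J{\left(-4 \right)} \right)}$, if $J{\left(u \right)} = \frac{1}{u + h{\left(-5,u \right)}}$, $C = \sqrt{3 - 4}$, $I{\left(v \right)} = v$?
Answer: $- \frac{345}{29} + 3 i \approx -11.897 + 3.0 i$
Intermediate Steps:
$h{\left(s,M \right)} = s - M s$ ($h{\left(s,M \right)} = - M s + s = s - M s$)
$C = i$ ($C = \sqrt{-1} = i \approx 1.0 i$)
$J{\left(u \right)} = \frac{1}{-5 + 6 u}$ ($J{\left(u \right)} = \frac{1}{u - 5 \left(1 - u\right)} = \frac{1}{u + \left(-5 + 5 u\right)} = \frac{1}{-5 + 6 u}$)
$N{\left(a \right)} = -4 + i - a$ ($N{\left(a \right)} = -4 - \left(a - i\right) = -4 + i - a$)
$3 N{\left(J{\left(-4 \right)} \right)} = 3 \left(-4 + i - \frac{1}{-5 + 6 \left(-4\right)}\right) = 3 \left(-4 + i - \frac{1}{-5 - 24}\right) = 3 \left(-4 + i - \frac{1}{-29}\right) = 3 \left(-4 + i - - \frac{1}{29}\right) = 3 \left(-4 + i + \frac{1}{29}\right) = 3 \left(- \frac{115}{29} + i\right) = - \frac{345}{29} + 3 i$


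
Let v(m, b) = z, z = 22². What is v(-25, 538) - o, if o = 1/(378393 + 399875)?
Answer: 376681711/778268 ≈ 484.00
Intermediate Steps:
z = 484
v(m, b) = 484
o = 1/778268 ≈ 1.2849e-6
v(-25, 538) - o = 484 - 1*1/778268 = 484 - 1/778268 = 376681711/778268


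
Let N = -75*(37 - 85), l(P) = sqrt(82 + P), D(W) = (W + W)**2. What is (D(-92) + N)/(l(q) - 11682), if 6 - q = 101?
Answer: -437560992/136469137 - 37456*I*sqrt(13)/136469137 ≈ -3.2063 - 0.0009896*I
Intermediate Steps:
q = -95 (q = 6 - 1*101 = 6 - 101 = -95)
D(W) = 4*W**2 (D(W) = (2*W)**2 = 4*W**2)
N = 3600 (N = -75*(-48) = 3600)
(D(-92) + N)/(l(q) - 11682) = (4*(-92)**2 + 3600)/(sqrt(82 - 95) - 11682) = (4*8464 + 3600)/(sqrt(-13) - 11682) = (33856 + 3600)/(I*sqrt(13) - 11682) = 37456/(-11682 + I*sqrt(13))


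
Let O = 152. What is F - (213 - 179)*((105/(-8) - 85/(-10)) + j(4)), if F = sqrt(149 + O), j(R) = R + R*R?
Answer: -2091/4 + sqrt(301) ≈ -505.40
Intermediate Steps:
j(R) = R + R**2
F = sqrt(301) (F = sqrt(149 + 152) = sqrt(301) ≈ 17.349)
F - (213 - 179)*((105/(-8) - 85/(-10)) + j(4)) = sqrt(301) - (213 - 179)*((105/(-8) - 85/(-10)) + 4*(1 + 4)) = sqrt(301) - 34*((105*(-1/8) - 85*(-1/10)) + 4*5) = sqrt(301) - 34*((-105/8 + 17/2) + 20) = sqrt(301) - 34*(-37/8 + 20) = sqrt(301) - 34*123/8 = sqrt(301) - 1*2091/4 = sqrt(301) - 2091/4 = -2091/4 + sqrt(301)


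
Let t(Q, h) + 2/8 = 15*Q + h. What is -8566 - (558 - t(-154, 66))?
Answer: -45473/4 ≈ -11368.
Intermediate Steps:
t(Q, h) = -¼ + h + 15*Q (t(Q, h) = -¼ + (15*Q + h) = -¼ + (h + 15*Q) = -¼ + h + 15*Q)
-8566 - (558 - t(-154, 66)) = -8566 - (558 - (-¼ + 66 + 15*(-154))) = -8566 - (558 - (-¼ + 66 - 2310)) = -8566 - (558 - 1*(-8977/4)) = -8566 - (558 + 8977/4) = -8566 - 1*11209/4 = -8566 - 11209/4 = -45473/4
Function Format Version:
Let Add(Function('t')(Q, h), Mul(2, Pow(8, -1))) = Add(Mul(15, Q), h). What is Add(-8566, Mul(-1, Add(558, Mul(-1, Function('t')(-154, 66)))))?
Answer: Rational(-45473, 4) ≈ -11368.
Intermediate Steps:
Function('t')(Q, h) = Add(Rational(-1, 4), h, Mul(15, Q)) (Function('t')(Q, h) = Add(Rational(-1, 4), Add(Mul(15, Q), h)) = Add(Rational(-1, 4), Add(h, Mul(15, Q))) = Add(Rational(-1, 4), h, Mul(15, Q)))
Add(-8566, Mul(-1, Add(558, Mul(-1, Function('t')(-154, 66))))) = Add(-8566, Mul(-1, Add(558, Mul(-1, Add(Rational(-1, 4), 66, Mul(15, -154)))))) = Add(-8566, Mul(-1, Add(558, Mul(-1, Add(Rational(-1, 4), 66, -2310))))) = Add(-8566, Mul(-1, Add(558, Mul(-1, Rational(-8977, 4))))) = Add(-8566, Mul(-1, Add(558, Rational(8977, 4)))) = Add(-8566, Mul(-1, Rational(11209, 4))) = Add(-8566, Rational(-11209, 4)) = Rational(-45473, 4)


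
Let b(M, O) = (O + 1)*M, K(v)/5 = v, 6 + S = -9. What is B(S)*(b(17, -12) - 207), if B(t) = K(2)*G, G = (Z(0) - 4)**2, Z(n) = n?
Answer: -63040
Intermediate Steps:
S = -15 (S = -6 - 9 = -15)
G = 16 (G = (0 - 4)**2 = (-4)**2 = 16)
K(v) = 5*v
B(t) = 160 (B(t) = (5*2)*16 = 10*16 = 160)
b(M, O) = M*(1 + O) (b(M, O) = (1 + O)*M = M*(1 + O))
B(S)*(b(17, -12) - 207) = 160*(17*(1 - 12) - 207) = 160*(17*(-11) - 207) = 160*(-187 - 207) = 160*(-394) = -63040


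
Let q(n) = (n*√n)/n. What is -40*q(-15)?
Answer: -40*I*√15 ≈ -154.92*I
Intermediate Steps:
q(n) = √n (q(n) = n^(3/2)/n = √n)
-40*q(-15) = -40*I*√15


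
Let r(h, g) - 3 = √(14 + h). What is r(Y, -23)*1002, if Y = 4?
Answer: 3006 + 3006*√2 ≈ 7257.1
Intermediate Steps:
r(h, g) = 3 + √(14 + h)
r(Y, -23)*1002 = (3 + √(14 + 4))*1002 = (3 + √18)*1002 = (3 + 3*√2)*1002 = 3006 + 3006*√2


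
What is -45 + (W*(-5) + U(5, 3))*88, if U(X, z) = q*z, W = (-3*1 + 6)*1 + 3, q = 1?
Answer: -2421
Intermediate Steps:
W = 6 (W = (-3 + 6)*1 + 3 = 3*1 + 3 = 3 + 3 = 6)
U(X, z) = z (U(X, z) = 1*z = z)
-45 + (W*(-5) + U(5, 3))*88 = -45 + (6*(-5) + 3)*88 = -45 + (-30 + 3)*88 = -45 - 27*88 = -45 - 2376 = -2421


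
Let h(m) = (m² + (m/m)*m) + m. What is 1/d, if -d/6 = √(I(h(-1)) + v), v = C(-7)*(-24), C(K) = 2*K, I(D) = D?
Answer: -√335/2010 ≈ -0.0091060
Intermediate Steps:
h(m) = m² + 2*m (h(m) = (m² + 1*m) + m = (m² + m) + m = (m + m²) + m = m² + 2*m)
v = 336 (v = (2*(-7))*(-24) = -14*(-24) = 336)
d = -6*√335 (d = -6*√(-(2 - 1) + 336) = -6*√(-1*1 + 336) = -6*√(-1 + 336) = -6*√335 ≈ -109.82)
1/d = 1/(-6*√335) = -√335/2010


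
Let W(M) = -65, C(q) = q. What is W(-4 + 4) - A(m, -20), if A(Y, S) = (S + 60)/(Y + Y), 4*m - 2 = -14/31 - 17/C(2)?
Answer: -23055/431 ≈ -53.492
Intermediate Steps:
m = -431/248 (m = ½ + (-14/31 - 17/2)/4 = ½ + (¼)*(-555/62) = ½ - 555/248 = -431/248 ≈ -1.7379)
A(Y, S) = (60 + S)/(2*Y) (A(Y, S) = (60 + S)/((2*Y)) = (60 + S)*(1/(2*Y)) = (60 + S)/(2*Y))
W(-4 + 4) - A(m, -20) = -65 - (60 - 20)/(2*(-431/248)) = -65 - (-248)*40/(2*431) = -65 - 1*(-4960/431) = -65 + 4960/431 = -23055/431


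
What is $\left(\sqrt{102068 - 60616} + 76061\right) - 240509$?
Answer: $-164448 + 2 \sqrt{10363} \approx -1.6424 \cdot 10^{5}$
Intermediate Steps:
$\left(\sqrt{102068 - 60616} + 76061\right) - 240509 = \left(\sqrt{41452} + 76061\right) - 240509 = \left(2 \sqrt{10363} + 76061\right) - 240509 = \left(76061 + 2 \sqrt{10363}\right) - 240509 = -164448 + 2 \sqrt{10363}$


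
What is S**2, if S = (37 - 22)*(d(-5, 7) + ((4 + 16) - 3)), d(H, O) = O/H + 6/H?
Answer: 46656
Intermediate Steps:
d(H, O) = 6/H + O/H
S = 216 (S = (37 - 22)*((6 + 7)/(-5) + ((4 + 16) - 3)) = 15*(-1/5*13 + (20 - 3)) = 15*(-13/5 + 17) = 15*(72/5) = 216)
S**2 = 216**2 = 46656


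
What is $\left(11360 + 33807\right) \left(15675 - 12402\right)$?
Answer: $147831591$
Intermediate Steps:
$\left(11360 + 33807\right) \left(15675 - 12402\right) = 45167 \cdot 3273 = 147831591$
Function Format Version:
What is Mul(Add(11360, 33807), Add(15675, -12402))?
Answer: 147831591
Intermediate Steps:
Mul(Add(11360, 33807), Add(15675, -12402)) = Mul(45167, 3273) = 147831591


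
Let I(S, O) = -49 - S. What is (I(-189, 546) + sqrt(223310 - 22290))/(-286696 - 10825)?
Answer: -20/42503 - 46*sqrt(95)/297521 ≈ -0.0019775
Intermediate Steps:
(I(-189, 546) + sqrt(223310 - 22290))/(-286696 - 10825) = ((-49 - 1*(-189)) + sqrt(223310 - 22290))/(-286696 - 10825) = ((-49 + 189) + sqrt(201020))/(-297521) = (140 + 46*sqrt(95))*(-1/297521) = -20/42503 - 46*sqrt(95)/297521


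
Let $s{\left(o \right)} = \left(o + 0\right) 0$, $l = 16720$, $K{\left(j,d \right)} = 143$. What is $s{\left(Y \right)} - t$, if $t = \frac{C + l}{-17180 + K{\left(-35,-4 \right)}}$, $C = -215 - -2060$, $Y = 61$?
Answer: $\frac{18565}{17037} \approx 1.0897$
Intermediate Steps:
$C = 1845$ ($C = -215 + 2060 = 1845$)
$t = - \frac{18565}{17037}$ ($t = \frac{1845 + 16720}{-17180 + 143} = \frac{18565}{-17037} = 18565 \left(- \frac{1}{17037}\right) = - \frac{18565}{17037} \approx -1.0897$)
$s{\left(o \right)} = 0$ ($s{\left(o \right)} = o 0 = 0$)
$s{\left(Y \right)} - t = 0 - - \frac{18565}{17037} = 0 + \frac{18565}{17037} = \frac{18565}{17037}$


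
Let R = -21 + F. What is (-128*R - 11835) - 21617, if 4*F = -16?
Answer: -30252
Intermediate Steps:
F = -4 (F = (1/4)*(-16) = -4)
R = -25 (R = -21 - 4 = -25)
(-128*R - 11835) - 21617 = (-128*(-25) - 11835) - 21617 = (3200 - 11835) - 21617 = -8635 - 21617 = -30252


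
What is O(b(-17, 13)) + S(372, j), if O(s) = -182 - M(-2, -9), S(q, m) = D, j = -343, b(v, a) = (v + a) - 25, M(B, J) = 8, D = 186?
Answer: -4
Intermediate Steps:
b(v, a) = -25 + a + v (b(v, a) = (a + v) - 25 = -25 + a + v)
S(q, m) = 186
O(s) = -190 (O(s) = -182 - 1*8 = -182 - 8 = -190)
O(b(-17, 13)) + S(372, j) = -190 + 186 = -4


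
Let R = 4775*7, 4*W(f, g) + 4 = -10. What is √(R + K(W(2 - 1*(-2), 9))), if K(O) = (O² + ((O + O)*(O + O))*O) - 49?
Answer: 3*√14763/2 ≈ 182.25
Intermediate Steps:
W(f, g) = -7/2 (W(f, g) = -1 + (¼)*(-10) = -1 - 5/2 = -7/2)
R = 33425
K(O) = -49 + O² + 4*O³ (K(O) = (O² + ((2*O)*(2*O))*O) - 49 = (O² + (4*O²)*O) - 49 = (O² + 4*O³) - 49 = -49 + O² + 4*O³)
√(R + K(W(2 - 1*(-2), 9))) = √(33425 + (-49 + (-7/2)² + 4*(-7/2)³)) = √(33425 + (-49 + 49/4 + 4*(-343/8))) = √(33425 + (-49 + 49/4 - 343/2)) = √(33425 - 833/4) = √(132867/4) = 3*√14763/2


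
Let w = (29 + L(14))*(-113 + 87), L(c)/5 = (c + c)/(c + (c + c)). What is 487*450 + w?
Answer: 654928/3 ≈ 2.1831e+5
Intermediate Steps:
L(c) = 10/3 (L(c) = 5*((c + c)/(c + (c + c))) = 5*((2*c)/(c + 2*c)) = 5*((2*c)/((3*c))) = 5*((2*c)*(1/(3*c))) = 5*(2/3) = 10/3)
w = -2522/3 (w = (29 + 10/3)*(-113 + 87) = (97/3)*(-26) = -2522/3 ≈ -840.67)
487*450 + w = 487*450 - 2522/3 = 219150 - 2522/3 = 654928/3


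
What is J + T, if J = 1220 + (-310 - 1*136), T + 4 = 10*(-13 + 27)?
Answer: 910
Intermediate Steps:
T = 136 (T = -4 + 10*(-13 + 27) = -4 + 10*14 = -4 + 140 = 136)
J = 774 (J = 1220 + (-310 - 136) = 1220 - 446 = 774)
J + T = 774 + 136 = 910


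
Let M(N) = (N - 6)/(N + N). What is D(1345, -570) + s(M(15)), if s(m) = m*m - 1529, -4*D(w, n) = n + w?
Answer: -86133/50 ≈ -1722.7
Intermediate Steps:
D(w, n) = -n/4 - w/4 (D(w, n) = -(n + w)/4 = -n/4 - w/4)
M(N) = (-6 + N)/(2*N) (M(N) = (-6 + N)/((2*N)) = (-6 + N)*(1/(2*N)) = (-6 + N)/(2*N))
s(m) = -1529 + m**2 (s(m) = m**2 - 1529 = -1529 + m**2)
D(1345, -570) + s(M(15)) = (-1/4*(-570) - 1/4*1345) + (-1529 + ((1/2)*(-6 + 15)/15)**2) = (285/2 - 1345/4) + (-1529 + ((1/2)*(1/15)*9)**2) = -775/4 + (-1529 + (3/10)**2) = -775/4 + (-1529 + 9/100) = -775/4 - 152891/100 = -86133/50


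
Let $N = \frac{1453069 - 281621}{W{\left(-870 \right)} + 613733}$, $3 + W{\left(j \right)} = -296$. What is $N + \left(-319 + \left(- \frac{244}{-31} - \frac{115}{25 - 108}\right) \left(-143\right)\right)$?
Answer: $- \frac{1294868525254}{789182841} \approx -1640.8$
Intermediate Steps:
$W{\left(j \right)} = -299$ ($W{\left(j \right)} = -3 - 296 = -299$)
$N = \frac{585724}{306717}$ ($N = \frac{1453069 - 281621}{-299 + 613733} = \frac{1171448}{613434} = 1171448 \cdot \frac{1}{613434} = \frac{585724}{306717} \approx 1.9097$)
$N + \left(-319 + \left(- \frac{244}{-31} - \frac{115}{25 - 108}\right) \left(-143\right)\right) = \frac{585724}{306717} + \left(-319 + \left(- \frac{244}{-31} - \frac{115}{25 - 108}\right) \left(-143\right)\right) = \frac{585724}{306717} + \left(-319 + \left(\left(-244\right) \left(- \frac{1}{31}\right) - \frac{115}{25 - 108}\right) \left(-143\right)\right) = \frac{585724}{306717} + \left(-319 + \left(\frac{244}{31} - \frac{115}{-83}\right) \left(-143\right)\right) = \frac{585724}{306717} + \left(-319 + \left(\frac{244}{31} - - \frac{115}{83}\right) \left(-143\right)\right) = \frac{585724}{306717} + \left(-319 + \left(\frac{244}{31} + \frac{115}{83}\right) \left(-143\right)\right) = \frac{585724}{306717} + \left(-319 + \frac{23817}{2573} \left(-143\right)\right) = \frac{585724}{306717} - \frac{4226618}{2573} = - \frac{1294868525254}{789182841}$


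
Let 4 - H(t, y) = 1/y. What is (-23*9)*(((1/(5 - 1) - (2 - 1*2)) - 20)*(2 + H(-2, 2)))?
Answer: 179883/8 ≈ 22485.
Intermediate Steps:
H(t, y) = 4 - 1/y
(-23*9)*(((1/(5 - 1) - (2 - 1*2)) - 20)*(2 + H(-2, 2))) = (-23*9)*(((1/(5 - 1) - (2 - 1*2)) - 20)*(2 + (4 - 1/2))) = -207*((1/4 - (2 - 2)) - 20)*(2 + (4 - 1*½)) = -207*((¼ - 1*0) - 20)*(2 + (4 - ½)) = -207*((¼ + 0) - 20)*(2 + 7/2) = -207*(¼ - 20)*11/2 = -(-16353)*11/(4*2) = -207*(-869/8) = 179883/8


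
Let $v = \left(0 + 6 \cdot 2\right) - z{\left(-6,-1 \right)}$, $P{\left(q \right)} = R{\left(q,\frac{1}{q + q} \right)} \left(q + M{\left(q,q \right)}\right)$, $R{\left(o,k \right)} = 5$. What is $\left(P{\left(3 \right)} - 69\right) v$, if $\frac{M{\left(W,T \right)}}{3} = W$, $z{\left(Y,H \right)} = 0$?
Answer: $-108$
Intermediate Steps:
$M{\left(W,T \right)} = 3 W$
$P{\left(q \right)} = 20 q$ ($P{\left(q \right)} = 5 \left(q + 3 q\right) = 5 \cdot 4 q = 20 q$)
$v = 12$ ($v = \left(0 + 6 \cdot 2\right) - 0 = \left(0 + 12\right) + 0 = 12 + 0 = 12$)
$\left(P{\left(3 \right)} - 69\right) v = \left(20 \cdot 3 - 69\right) 12 = \left(60 - 69\right) 12 = \left(-9\right) 12 = -108$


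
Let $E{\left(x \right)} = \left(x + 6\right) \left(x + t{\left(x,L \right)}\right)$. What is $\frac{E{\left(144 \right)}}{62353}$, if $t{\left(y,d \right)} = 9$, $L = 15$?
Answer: $\frac{22950}{62353} \approx 0.36807$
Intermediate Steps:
$E{\left(x \right)} = \left(6 + x\right) \left(9 + x\right)$ ($E{\left(x \right)} = \left(x + 6\right) \left(x + 9\right) = \left(6 + x\right) \left(9 + x\right)$)
$\frac{E{\left(144 \right)}}{62353} = \frac{54 + 144^{2} + 15 \cdot 144}{62353} = \left(54 + 20736 + 2160\right) \frac{1}{62353} = 22950 \cdot \frac{1}{62353} = \frac{22950}{62353}$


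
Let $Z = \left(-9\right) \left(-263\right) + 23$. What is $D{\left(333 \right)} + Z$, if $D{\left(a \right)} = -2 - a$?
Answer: $2055$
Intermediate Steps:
$Z = 2390$ ($Z = 2367 + 23 = 2390$)
$D{\left(333 \right)} + Z = \left(-2 - 333\right) + 2390 = -335 + 2390 = 2055$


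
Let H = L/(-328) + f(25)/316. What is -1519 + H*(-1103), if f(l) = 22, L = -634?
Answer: -48297499/12956 ≈ -3727.8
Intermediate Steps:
H = 25945/12956 (H = -634/(-328) + 22/316 = -634*(-1/328) + 22*(1/316) = 317/164 + 11/158 = 25945/12956 ≈ 2.0025)
-1519 + H*(-1103) = -1519 + (25945/12956)*(-1103) = -1519 - 28617335/12956 = -48297499/12956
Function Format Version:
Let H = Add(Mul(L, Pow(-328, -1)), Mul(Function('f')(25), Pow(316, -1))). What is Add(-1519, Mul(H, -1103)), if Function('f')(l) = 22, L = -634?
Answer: Rational(-48297499, 12956) ≈ -3727.8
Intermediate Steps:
H = Rational(25945, 12956) (H = Add(Mul(-634, Pow(-328, -1)), Mul(22, Pow(316, -1))) = Add(Mul(-634, Rational(-1, 328)), Mul(22, Rational(1, 316))) = Add(Rational(317, 164), Rational(11, 158)) = Rational(25945, 12956) ≈ 2.0025)
Add(-1519, Mul(H, -1103)) = Add(-1519, Mul(Rational(25945, 12956), -1103)) = Add(-1519, Rational(-28617335, 12956)) = Rational(-48297499, 12956)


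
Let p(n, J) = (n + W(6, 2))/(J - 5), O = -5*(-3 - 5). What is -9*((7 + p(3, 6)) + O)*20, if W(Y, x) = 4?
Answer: -9720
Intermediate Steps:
O = 40 (O = -5*(-8) = 40)
p(n, J) = (4 + n)/(-5 + J) (p(n, J) = (n + 4)/(J - 5) = (4 + n)/(-5 + J))
-9*((7 + p(3, 6)) + O)*20 = -9*((7 + (4 + 3)/(-5 + 6)) + 40)*20 = -9*((7 + 7/1) + 40)*20 = -9*((7 + 1*7) + 40)*20 = -9*((7 + 7) + 40)*20 = -9*(14 + 40)*20 = -9*54*20 = -486*20 = -9720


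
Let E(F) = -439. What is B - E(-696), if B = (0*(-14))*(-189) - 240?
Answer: 199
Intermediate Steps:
B = -240 (B = 0*(-189) - 240 = 0 - 240 = -240)
B - E(-696) = -240 - 1*(-439) = -240 + 439 = 199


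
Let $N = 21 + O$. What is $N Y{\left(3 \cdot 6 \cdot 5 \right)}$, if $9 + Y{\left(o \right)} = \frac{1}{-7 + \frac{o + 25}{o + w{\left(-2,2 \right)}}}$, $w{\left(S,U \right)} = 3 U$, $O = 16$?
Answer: $- \frac{189033}{557} \approx -339.38$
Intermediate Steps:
$N = 37$ ($N = 21 + 16 = 37$)
$Y{\left(o \right)} = -9 + \frac{1}{-7 + \frac{25 + o}{6 + o}}$ ($Y{\left(o \right)} = -9 + \frac{1}{-7 + \frac{o + 25}{o + 3 \cdot 2}} = -9 + \frac{1}{-7 + \frac{25 + o}{o + 6}} = -9 + \frac{1}{-7 + \frac{25 + o}{6 + o}}$)
$N Y{\left(3 \cdot 6 \cdot 5 \right)} = 37 \frac{-159 - 55 \cdot 3 \cdot 6 \cdot 5}{17 + 6 \cdot 3 \cdot 6 \cdot 5} = 37 \frac{-159 - 55 \cdot 18 \cdot 5}{17 + 6 \cdot 18 \cdot 5} = 37 \frac{-159 - 4950}{17 + 6 \cdot 90} = 37 \frac{-159 - 4950}{17 + 540} = 37 \cdot \frac{1}{557} \left(-5109\right) = 37 \left(- \frac{5109}{557}\right) = - \frac{189033}{557}$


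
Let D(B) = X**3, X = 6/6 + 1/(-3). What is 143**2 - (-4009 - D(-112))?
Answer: 660374/27 ≈ 24458.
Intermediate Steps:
X = 2/3 (X = 6*(1/6) + 1*(-1/3) = 1 - 1/3 = 2/3 ≈ 0.66667)
D(B) = 8/27 (D(B) = (2/3)**3 = 8/27)
143**2 - (-4009 - D(-112)) = 143**2 - (-4009 - 1*8/27) = 20449 - (-4009 - 8/27) = 20449 - 1*(-108251/27) = 20449 + 108251/27 = 660374/27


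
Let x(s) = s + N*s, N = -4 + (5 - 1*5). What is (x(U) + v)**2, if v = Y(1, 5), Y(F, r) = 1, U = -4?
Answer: 169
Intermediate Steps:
N = -4 (N = -4 + (5 - 5) = -4 + 0 = -4)
x(s) = -3*s (x(s) = s - 4*s = -3*s)
v = 1
(x(U) + v)**2 = (-3*(-4) + 1)**2 = (12 + 1)**2 = 13**2 = 169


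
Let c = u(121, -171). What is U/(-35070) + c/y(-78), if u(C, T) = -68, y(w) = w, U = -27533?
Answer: 755389/455910 ≈ 1.6569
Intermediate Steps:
c = -68
U/(-35070) + c/y(-78) = -27533/(-35070) - 68/(-78) = -27533*(-1/35070) - 68*(-1/78) = 27533/35070 + 34/39 = 755389/455910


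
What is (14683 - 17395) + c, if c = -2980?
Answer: -5692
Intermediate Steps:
(14683 - 17395) + c = (14683 - 17395) - 2980 = -2712 - 2980 = -5692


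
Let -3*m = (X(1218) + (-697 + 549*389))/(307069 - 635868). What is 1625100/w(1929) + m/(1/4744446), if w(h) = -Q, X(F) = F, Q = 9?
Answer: 837590070272/986397 ≈ 8.4914e+5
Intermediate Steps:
w(h) = -9 (w(h) = -1*9 = -9)
m = 214082/986397 (m = -(1218 + (-697 + 549*389))/(3*(307069 - 635868)) = -(1218 + (-697 + 213561))/(3*(-328799)) = -(1218 + 212864)*(-1)/(3*328799) = -214082*(-1)/(3*328799) = -⅓*(-214082/328799) = 214082/986397 ≈ 0.21703)
1625100/w(1929) + m/(1/4744446) = 1625100/(-9) + 214082/(986397*(1/4744446)) = 1625100*(-⅑) + 214082/(986397*(1/4744446)) = -541700/3 + (214082/986397)*4744446 = -541700/3 + 338566829524/328799 = 837590070272/986397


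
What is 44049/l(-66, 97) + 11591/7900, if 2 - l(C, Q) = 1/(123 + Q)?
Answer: 76562250449/3468100 ≈ 22076.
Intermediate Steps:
l(C, Q) = 2 - 1/(123 + Q)
44049/l(-66, 97) + 11591/7900 = 44049/(((245 + 2*97)/(123 + 97))) + 11591/7900 = 44049/(((245 + 194)/220)) + 11591*(1/7900) = 44049/(((1/220)*439)) + 11591/7900 = 44049/(439/220) + 11591/7900 = 44049*(220/439) + 11591/7900 = 9690780/439 + 11591/7900 = 76562250449/3468100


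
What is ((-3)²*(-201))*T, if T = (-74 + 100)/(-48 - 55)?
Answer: 47034/103 ≈ 456.64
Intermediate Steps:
T = -26/103 (T = 26/(-103) = 26*(-1/103) = -26/103 ≈ -0.25243)
((-3)²*(-201))*T = ((-3)²*(-201))*(-26/103) = (9*(-201))*(-26/103) = -1809*(-26/103) = 47034/103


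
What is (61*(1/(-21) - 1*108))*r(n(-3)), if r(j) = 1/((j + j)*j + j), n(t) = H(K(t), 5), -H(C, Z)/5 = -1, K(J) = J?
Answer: -138409/1155 ≈ -119.83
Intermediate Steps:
H(C, Z) = 5 (H(C, Z) = -5*(-1) = 5)
n(t) = 5
r(j) = 1/(j + 2*j²) (r(j) = 1/((2*j)*j + j) = 1/(2*j² + j) = 1/(j + 2*j²))
(61*(1/(-21) - 1*108))*r(n(-3)) = (61*(1/(-21) - 1*108))*(1/(5*(1 + 2*5))) = (61*(-1/21 - 108))*(1/(5*(1 + 10))) = (61*(-2269/21))*((⅕)/11) = -138409/(105*11) = -138409/21*1/55 = -138409/1155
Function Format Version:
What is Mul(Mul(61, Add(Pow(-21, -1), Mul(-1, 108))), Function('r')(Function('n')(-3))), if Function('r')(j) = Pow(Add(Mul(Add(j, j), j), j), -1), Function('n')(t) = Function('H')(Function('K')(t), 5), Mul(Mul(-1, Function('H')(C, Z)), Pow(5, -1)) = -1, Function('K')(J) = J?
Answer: Rational(-138409, 1155) ≈ -119.83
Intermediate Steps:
Function('H')(C, Z) = 5 (Function('H')(C, Z) = Mul(-5, -1) = 5)
Function('n')(t) = 5
Function('r')(j) = Pow(Add(j, Mul(2, Pow(j, 2))), -1) (Function('r')(j) = Pow(Add(Mul(Mul(2, j), j), j), -1) = Pow(Add(Mul(2, Pow(j, 2)), j), -1) = Pow(Add(j, Mul(2, Pow(j, 2))), -1))
Mul(Mul(61, Add(Pow(-21, -1), Mul(-1, 108))), Function('r')(Function('n')(-3))) = Mul(Mul(61, Add(Pow(-21, -1), Mul(-1, 108))), Mul(Pow(5, -1), Pow(Add(1, Mul(2, 5)), -1))) = Mul(Mul(61, Add(Rational(-1, 21), -108)), Mul(Rational(1, 5), Pow(Add(1, 10), -1))) = Mul(Mul(61, Rational(-2269, 21)), Mul(Rational(1, 5), Pow(11, -1))) = Mul(Rational(-138409, 21), Mul(Rational(1, 5), Rational(1, 11))) = Mul(Rational(-138409, 21), Rational(1, 55)) = Rational(-138409, 1155)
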